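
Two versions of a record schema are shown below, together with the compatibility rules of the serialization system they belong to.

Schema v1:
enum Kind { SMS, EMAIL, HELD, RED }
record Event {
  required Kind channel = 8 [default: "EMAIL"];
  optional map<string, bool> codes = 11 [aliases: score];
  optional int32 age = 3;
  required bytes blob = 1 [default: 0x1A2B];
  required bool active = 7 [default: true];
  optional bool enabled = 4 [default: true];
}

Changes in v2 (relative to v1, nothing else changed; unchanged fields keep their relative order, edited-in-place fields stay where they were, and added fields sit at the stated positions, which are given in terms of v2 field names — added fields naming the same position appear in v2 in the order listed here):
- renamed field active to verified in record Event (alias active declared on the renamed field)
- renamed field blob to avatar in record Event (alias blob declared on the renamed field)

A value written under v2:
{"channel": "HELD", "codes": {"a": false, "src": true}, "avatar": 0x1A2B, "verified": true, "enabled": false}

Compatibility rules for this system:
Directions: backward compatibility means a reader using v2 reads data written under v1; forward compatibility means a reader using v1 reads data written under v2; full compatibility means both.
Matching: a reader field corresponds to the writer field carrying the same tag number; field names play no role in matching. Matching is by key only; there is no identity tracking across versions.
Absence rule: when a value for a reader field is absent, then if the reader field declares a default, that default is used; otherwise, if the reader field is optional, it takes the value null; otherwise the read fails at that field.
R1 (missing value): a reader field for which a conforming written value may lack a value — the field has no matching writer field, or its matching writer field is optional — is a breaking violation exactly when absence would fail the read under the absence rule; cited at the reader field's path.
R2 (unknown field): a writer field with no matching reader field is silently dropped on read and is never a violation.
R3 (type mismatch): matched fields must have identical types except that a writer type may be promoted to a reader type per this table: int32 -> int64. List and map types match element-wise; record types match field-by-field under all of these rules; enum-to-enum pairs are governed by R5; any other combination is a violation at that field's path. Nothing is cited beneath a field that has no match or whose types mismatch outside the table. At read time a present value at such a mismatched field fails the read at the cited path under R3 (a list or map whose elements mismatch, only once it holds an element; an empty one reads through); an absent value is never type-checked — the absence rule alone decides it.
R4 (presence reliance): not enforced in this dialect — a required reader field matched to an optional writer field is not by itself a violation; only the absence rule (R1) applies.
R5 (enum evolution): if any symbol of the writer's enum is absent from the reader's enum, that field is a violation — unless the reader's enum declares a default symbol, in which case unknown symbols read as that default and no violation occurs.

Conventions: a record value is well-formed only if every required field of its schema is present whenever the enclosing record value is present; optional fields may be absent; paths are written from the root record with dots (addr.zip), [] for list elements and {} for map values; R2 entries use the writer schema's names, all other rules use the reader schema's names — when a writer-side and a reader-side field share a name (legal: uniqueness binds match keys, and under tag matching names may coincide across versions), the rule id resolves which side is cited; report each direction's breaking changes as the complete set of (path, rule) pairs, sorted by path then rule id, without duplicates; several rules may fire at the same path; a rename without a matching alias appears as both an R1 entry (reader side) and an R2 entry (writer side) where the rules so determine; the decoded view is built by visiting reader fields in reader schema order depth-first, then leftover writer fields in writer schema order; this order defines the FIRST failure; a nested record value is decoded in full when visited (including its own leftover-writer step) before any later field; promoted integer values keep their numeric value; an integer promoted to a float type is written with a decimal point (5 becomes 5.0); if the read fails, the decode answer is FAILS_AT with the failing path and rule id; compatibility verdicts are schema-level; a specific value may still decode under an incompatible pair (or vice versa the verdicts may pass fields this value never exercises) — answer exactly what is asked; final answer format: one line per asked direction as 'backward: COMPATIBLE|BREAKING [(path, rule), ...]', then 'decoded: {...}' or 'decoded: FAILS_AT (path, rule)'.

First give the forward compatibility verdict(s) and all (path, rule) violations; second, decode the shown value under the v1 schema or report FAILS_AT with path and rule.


forward: COMPATIBLE []; decoded: {"channel": "HELD", "codes": {"a": false, "src": true}, "age": null, "blob": 0x1A2B, "active": true, "enabled": false}

arrows below run writer -> reader for Event
checking forward for Event: reader v1 against writer v2:
  channel: paired with writer channel (Kind -> Kind; writer required)
  codes: paired with writer codes (map<string, bool> -> map<string, bool>; writer optional)
  age: paired with writer age (int32 -> int32; writer optional)
  blob: paired with writer avatar (bytes -> bytes; writer required)
  active: paired with writer verified (bool -> bool; writer required)
  enabled: paired with writer enabled (bool -> bool; writer optional)
  => forward: COMPATIBLE
migrating the Event value to v1:
  channel := "HELD"
  codes := {"a": false, "src": true}
  age := null (absent, optional -> null)
  blob := 0x1A2B (from writer avatar)
  active := true (from writer verified)
  enabled := false
  => decoded: {"channel": "HELD", "codes": {"a": false, "src": true}, "age": null, "blob": 0x1A2B, "active": true, "enabled": false}
ruling out the remaining Event differences:
  renamed field active to verified in record Event (alias active declared on the renamed field) -> fires no rule on Event, leaving the asked answer as it is
  renamed field blob to avatar in record Event (alias blob declared on the renamed field) -> fires no rule on Event, leaving the asked answer as it is


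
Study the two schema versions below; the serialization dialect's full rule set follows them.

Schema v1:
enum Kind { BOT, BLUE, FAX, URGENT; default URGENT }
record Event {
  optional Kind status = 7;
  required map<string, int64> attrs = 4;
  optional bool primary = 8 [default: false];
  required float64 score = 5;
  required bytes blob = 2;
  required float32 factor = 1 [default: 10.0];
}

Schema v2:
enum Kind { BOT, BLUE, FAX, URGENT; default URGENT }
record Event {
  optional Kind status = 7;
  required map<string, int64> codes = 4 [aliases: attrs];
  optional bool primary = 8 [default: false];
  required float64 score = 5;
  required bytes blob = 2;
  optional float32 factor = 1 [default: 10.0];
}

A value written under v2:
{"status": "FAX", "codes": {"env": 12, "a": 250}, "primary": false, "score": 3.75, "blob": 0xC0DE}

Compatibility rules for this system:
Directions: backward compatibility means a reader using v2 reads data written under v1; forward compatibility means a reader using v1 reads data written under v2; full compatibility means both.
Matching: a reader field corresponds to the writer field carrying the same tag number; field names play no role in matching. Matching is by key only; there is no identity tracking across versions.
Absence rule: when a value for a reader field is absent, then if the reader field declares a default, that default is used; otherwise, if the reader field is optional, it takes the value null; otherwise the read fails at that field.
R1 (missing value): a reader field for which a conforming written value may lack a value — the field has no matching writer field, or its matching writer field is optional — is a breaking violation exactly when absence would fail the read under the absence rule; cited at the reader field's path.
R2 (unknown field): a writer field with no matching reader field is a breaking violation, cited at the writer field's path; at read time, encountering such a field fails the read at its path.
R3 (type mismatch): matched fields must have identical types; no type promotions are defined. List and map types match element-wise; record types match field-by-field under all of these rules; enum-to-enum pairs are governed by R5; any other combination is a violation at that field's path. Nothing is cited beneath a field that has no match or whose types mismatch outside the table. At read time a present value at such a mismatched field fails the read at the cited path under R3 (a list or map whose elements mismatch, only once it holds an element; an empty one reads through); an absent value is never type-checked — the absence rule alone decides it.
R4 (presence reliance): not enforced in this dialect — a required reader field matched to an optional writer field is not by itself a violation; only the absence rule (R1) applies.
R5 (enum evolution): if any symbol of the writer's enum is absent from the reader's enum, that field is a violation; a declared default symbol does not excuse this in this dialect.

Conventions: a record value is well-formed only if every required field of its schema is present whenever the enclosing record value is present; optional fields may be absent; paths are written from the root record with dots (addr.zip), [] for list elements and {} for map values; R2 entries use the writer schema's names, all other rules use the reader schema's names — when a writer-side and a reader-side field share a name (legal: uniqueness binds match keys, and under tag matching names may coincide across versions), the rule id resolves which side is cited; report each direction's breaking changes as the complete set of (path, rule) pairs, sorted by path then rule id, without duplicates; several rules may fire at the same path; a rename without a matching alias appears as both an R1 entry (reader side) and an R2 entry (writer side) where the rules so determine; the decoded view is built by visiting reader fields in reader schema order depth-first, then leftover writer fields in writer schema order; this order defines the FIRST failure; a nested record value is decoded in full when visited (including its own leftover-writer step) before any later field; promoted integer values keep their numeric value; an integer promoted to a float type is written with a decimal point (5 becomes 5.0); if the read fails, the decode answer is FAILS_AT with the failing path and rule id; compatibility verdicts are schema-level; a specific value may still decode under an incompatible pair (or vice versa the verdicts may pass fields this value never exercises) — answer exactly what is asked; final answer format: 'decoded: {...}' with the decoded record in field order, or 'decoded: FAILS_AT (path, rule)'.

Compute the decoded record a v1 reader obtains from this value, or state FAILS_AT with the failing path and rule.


decoded: {"status": "FAX", "attrs": {"env": 12, "a": 250}, "primary": false, "score": 3.75, "blob": 0xC0DE, "factor": 10.0}

arrows below run writer -> reader for Event
decode walk for Event under reader schema v1:
  status := "FAX"
  attrs := {"env": 12, "a": 250} (from writer codes)
  primary := false
  score := 3.75
  blob := 0xC0DE
  factor := 10.0 (absent -> default)
  => decoded: {"status": "FAX", "attrs": {"env": 12, "a": 250}, "primary": false, "score": 3.75, "blob": 0xC0DE, "factor": 10.0}
the other Event changes do not affect what is asked:
  field factor in record Event: required changed to optional -> triggers nothing under the printed rules; the Event answer is the same either way
  renamed field attrs to codes in record Event (alias attrs declared on the renamed field) -> triggers nothing under the printed rules; the Event answer is the same either way


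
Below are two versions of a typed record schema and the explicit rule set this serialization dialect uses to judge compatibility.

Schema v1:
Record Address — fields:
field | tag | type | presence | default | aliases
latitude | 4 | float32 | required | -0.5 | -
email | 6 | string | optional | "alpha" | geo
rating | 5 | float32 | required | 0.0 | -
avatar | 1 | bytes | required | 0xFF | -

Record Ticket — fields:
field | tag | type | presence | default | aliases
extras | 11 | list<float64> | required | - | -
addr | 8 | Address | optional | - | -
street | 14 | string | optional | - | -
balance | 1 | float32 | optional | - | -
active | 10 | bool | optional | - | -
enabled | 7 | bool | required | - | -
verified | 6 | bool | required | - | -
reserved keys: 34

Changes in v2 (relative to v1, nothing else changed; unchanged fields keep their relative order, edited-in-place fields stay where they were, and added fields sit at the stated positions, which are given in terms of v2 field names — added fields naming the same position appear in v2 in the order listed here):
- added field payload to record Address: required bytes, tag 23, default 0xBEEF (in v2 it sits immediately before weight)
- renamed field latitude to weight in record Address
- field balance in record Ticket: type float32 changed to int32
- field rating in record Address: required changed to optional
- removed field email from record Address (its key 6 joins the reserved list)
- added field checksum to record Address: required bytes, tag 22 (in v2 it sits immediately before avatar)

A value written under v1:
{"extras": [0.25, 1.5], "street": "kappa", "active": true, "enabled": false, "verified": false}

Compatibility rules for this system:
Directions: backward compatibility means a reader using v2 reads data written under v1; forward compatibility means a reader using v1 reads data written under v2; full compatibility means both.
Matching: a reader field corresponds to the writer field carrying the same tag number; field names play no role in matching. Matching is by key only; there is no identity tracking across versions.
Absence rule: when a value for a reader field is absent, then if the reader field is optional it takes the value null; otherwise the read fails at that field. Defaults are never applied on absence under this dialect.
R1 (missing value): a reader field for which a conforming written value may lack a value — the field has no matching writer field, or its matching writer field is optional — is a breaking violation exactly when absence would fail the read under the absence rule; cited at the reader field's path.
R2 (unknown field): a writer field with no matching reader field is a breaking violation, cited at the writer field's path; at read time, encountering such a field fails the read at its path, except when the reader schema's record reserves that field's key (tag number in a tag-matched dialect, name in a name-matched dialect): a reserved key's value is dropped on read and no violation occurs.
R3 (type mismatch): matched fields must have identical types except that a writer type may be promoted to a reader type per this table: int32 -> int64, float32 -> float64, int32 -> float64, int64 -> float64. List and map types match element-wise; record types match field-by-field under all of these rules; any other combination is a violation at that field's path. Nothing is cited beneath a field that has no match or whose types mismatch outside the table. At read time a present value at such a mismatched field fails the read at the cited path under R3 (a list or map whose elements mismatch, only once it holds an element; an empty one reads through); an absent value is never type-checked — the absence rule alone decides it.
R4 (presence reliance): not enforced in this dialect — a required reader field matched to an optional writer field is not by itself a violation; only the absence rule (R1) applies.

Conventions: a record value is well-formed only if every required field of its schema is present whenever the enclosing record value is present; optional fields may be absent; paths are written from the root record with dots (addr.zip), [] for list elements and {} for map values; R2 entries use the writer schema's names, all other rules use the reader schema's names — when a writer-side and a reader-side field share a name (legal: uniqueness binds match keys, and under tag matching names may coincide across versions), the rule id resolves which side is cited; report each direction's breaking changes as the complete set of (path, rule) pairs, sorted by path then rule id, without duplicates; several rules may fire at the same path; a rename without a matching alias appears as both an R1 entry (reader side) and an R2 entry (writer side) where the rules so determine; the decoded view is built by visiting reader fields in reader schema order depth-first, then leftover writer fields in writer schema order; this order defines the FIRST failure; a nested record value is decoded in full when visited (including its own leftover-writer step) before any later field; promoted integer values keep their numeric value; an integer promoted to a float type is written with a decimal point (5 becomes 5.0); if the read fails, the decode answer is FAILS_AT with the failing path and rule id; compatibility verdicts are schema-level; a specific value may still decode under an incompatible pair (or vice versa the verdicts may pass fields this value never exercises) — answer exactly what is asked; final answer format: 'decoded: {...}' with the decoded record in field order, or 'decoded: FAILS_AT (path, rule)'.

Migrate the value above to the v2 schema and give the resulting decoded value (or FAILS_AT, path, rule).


the writer's type comes first in each Ticket pair
migrating the Ticket value to v2:
  extras := [0.25, 1.5]
  addr := null (not supplied -> null)
  street := "kappa"
  balance := null (not supplied -> null)
  active := true
  enabled := false
  verified := false
  => decoded: {"extras": [0.25, 1.5], "addr": null, "street": "kappa", "balance": null, "active": true, "enabled": false, "verified": false}
the rest of the Ticket diff is inert for this question:
  added field payload to record Address: required bytes, tag 23, default 0xBEEF (in v2 it sits immediately before weight) -> schema-level compatibility only; this Ticket value's decode is unchanged
  renamed field latitude to weight in record Address -> triggers nothing under the printed rules; the Ticket answer is the same either way
  field balance in record Ticket: type float32 changed to int32 -> schema-level compatibility only; this Ticket value's decode is unchanged
  field rating in record Address: required changed to optional -> schema-level compatibility only; this Ticket value's decode is unchanged
  removed field email from record Address (its key 6 joins the reserved list) -> triggers nothing under the printed rules; the Ticket answer is the same either way
  added field checksum to record Address: required bytes, tag 22 (in v2 it sits immediately before avatar) -> schema-level compatibility only; this Ticket value's decode is unchanged

decoded: {"extras": [0.25, 1.5], "addr": null, "street": "kappa", "balance": null, "active": true, "enabled": false, "verified": false}


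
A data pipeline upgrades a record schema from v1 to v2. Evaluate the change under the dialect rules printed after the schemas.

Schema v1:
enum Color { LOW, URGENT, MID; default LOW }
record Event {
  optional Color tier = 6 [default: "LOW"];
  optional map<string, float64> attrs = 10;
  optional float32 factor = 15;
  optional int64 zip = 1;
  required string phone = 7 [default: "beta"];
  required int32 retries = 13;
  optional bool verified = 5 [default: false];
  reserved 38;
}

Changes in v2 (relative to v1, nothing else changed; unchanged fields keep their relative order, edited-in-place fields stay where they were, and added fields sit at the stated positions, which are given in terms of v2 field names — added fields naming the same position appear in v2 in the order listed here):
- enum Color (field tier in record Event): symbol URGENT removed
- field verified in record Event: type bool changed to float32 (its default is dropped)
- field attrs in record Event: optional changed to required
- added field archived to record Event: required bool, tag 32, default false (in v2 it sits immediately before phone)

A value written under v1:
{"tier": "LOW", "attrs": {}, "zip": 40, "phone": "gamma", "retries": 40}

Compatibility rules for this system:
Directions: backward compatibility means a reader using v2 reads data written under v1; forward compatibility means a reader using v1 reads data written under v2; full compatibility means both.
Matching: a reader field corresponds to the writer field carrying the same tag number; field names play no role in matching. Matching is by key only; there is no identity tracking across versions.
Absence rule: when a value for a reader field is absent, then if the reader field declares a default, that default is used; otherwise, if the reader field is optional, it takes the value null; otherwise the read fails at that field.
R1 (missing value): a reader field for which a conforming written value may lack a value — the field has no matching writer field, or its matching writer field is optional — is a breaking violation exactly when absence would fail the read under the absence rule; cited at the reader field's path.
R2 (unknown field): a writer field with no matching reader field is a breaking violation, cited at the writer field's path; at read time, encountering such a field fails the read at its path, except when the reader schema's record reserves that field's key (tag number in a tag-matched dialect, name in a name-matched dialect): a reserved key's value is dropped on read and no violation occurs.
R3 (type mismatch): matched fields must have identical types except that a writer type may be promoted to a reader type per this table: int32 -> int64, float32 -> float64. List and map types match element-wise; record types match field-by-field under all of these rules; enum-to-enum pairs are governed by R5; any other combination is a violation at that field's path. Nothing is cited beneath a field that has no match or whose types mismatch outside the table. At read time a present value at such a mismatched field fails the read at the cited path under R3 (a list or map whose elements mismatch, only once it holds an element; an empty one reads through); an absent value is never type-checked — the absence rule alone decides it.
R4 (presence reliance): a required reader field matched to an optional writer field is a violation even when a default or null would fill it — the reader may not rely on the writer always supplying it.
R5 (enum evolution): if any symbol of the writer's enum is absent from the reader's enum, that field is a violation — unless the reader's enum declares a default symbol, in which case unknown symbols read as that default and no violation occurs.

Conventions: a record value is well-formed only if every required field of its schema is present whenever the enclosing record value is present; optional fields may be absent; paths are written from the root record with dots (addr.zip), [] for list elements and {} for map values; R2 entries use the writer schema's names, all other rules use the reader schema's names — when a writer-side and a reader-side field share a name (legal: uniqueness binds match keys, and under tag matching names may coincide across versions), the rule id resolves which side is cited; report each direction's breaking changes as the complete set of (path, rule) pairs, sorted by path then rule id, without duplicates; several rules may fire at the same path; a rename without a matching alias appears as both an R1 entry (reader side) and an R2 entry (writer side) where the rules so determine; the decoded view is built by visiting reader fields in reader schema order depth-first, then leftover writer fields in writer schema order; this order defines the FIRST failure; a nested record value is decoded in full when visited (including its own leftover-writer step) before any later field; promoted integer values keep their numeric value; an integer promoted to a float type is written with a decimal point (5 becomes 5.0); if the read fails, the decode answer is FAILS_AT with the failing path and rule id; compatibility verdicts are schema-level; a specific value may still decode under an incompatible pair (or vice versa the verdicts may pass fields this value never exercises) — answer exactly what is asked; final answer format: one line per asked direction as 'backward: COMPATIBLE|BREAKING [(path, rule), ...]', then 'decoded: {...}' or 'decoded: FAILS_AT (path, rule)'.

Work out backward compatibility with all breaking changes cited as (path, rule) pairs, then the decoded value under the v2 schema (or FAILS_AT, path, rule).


each type pair in Event: writer, then reader
backward pass over Event, reader schema v2, writer schema v1:
  writer optional, Color -> Color: reader tier maps from writer tier
  writer optional, map<string, float64> -> map<string, float64>: reader attrs maps from writer attrs
  writer optional, float32 -> float32: reader factor maps from writer factor
  writer optional, int64 -> int64: reader zip maps from writer zip
  archived has no writer counterpart
  writer required, string -> string: reader phone maps from writer phone
  writer required, int32 -> int32: reader retries maps from writer retries
  writer optional, bool -> float32: reader verified maps from writer verified
  rule R1 violated at attrs
  rule R4 violated at attrs
  rule R3 violated at verified
  => backward: BREAKING (3)
decode (reader v2):
  tier := "LOW"
  attrs := {}
  factor := null (absent, optional -> null)
  zip := 40
  archived := false (absent -> default)
  phone := "gamma"
  retries := 40
  verified := null (absent, optional -> null)
  => decoded: {"tier": "LOW", "attrs": {}, "factor": null, "zip": 40, "archived": false, "phone": "gamma", "retries": 40, "verified": null}
ruling out the remaining Event differences:
  enum Color (field tier in record Event): symbol URGENT removed -> inert for the asked Event verdict: nothing fires

backward: BREAKING [(attrs, R1), (attrs, R4), (verified, R3)]; decoded: {"tier": "LOW", "attrs": {}, "factor": null, "zip": 40, "archived": false, "phone": "gamma", "retries": 40, "verified": null}


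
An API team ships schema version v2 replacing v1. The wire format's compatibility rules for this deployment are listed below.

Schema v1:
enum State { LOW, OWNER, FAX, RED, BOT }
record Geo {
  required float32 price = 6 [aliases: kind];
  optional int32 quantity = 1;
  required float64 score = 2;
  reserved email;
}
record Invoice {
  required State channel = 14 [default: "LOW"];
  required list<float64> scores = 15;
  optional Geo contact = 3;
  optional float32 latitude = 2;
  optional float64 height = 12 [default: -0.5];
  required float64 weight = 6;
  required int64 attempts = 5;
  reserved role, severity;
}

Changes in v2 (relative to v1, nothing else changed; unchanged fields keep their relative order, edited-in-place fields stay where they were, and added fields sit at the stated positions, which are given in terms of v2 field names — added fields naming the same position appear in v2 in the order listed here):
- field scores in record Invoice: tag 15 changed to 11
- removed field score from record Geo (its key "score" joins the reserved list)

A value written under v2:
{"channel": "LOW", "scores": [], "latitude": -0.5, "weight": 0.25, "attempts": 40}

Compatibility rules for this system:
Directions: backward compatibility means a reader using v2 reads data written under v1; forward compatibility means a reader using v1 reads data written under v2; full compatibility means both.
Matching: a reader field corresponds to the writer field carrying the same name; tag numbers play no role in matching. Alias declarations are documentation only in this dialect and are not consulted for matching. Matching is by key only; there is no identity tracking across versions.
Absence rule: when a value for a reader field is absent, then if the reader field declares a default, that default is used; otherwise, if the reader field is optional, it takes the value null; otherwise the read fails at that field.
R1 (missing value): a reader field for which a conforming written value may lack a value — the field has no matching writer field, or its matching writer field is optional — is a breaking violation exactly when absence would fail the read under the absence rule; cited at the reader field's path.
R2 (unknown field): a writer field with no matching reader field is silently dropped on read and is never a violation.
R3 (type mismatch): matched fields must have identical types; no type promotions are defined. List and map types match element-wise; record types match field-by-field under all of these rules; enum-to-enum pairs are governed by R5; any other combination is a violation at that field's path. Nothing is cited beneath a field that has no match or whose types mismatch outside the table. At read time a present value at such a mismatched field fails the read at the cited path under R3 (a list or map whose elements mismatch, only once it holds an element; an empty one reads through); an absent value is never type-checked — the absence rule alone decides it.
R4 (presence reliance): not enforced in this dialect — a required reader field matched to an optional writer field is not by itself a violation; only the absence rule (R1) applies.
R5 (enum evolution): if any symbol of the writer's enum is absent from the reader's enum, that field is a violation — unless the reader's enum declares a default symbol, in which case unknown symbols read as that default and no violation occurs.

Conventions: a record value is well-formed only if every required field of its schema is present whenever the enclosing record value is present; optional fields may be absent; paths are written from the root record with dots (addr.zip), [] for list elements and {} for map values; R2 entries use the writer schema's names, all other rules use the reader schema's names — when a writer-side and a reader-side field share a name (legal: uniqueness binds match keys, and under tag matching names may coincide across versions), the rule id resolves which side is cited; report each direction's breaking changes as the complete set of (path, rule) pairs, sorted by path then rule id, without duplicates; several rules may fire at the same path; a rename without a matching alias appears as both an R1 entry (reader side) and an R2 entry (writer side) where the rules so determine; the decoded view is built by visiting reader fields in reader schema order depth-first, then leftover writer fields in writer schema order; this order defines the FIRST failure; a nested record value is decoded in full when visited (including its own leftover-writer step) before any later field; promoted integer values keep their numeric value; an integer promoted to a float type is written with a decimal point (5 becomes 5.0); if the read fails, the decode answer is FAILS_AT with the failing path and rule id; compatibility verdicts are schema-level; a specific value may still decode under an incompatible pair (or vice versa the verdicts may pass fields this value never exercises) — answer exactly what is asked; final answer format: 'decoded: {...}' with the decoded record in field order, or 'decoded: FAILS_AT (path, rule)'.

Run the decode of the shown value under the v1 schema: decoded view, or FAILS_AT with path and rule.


each type pair in Invoice: writer, then reader
decode walk for Invoice under reader schema v1:
  channel := "LOW"
  scores := []
  contact := null (missing; optional => null)
  latitude := -0.5
  height := -0.5 (missing; default applied)
  weight := 0.25
  attempts := 40
  => decoded: {"channel": "LOW", "scores": [], "contact": null, "latitude": -0.5, "height": -0.5, "weight": 0.25, "attempts": 40}
checking off the Invoice differences that do not matter here:
  field scores in record Invoice: tag 15 changed to 11 -> fires no rule on Invoice under this dialect and leaves the result unchanged
  removed field score from record Geo (its key "score" joins the reserved list) -> shifts the Invoice verdicts, not this decode

decoded: {"channel": "LOW", "scores": [], "contact": null, "latitude": -0.5, "height": -0.5, "weight": 0.25, "attempts": 40}


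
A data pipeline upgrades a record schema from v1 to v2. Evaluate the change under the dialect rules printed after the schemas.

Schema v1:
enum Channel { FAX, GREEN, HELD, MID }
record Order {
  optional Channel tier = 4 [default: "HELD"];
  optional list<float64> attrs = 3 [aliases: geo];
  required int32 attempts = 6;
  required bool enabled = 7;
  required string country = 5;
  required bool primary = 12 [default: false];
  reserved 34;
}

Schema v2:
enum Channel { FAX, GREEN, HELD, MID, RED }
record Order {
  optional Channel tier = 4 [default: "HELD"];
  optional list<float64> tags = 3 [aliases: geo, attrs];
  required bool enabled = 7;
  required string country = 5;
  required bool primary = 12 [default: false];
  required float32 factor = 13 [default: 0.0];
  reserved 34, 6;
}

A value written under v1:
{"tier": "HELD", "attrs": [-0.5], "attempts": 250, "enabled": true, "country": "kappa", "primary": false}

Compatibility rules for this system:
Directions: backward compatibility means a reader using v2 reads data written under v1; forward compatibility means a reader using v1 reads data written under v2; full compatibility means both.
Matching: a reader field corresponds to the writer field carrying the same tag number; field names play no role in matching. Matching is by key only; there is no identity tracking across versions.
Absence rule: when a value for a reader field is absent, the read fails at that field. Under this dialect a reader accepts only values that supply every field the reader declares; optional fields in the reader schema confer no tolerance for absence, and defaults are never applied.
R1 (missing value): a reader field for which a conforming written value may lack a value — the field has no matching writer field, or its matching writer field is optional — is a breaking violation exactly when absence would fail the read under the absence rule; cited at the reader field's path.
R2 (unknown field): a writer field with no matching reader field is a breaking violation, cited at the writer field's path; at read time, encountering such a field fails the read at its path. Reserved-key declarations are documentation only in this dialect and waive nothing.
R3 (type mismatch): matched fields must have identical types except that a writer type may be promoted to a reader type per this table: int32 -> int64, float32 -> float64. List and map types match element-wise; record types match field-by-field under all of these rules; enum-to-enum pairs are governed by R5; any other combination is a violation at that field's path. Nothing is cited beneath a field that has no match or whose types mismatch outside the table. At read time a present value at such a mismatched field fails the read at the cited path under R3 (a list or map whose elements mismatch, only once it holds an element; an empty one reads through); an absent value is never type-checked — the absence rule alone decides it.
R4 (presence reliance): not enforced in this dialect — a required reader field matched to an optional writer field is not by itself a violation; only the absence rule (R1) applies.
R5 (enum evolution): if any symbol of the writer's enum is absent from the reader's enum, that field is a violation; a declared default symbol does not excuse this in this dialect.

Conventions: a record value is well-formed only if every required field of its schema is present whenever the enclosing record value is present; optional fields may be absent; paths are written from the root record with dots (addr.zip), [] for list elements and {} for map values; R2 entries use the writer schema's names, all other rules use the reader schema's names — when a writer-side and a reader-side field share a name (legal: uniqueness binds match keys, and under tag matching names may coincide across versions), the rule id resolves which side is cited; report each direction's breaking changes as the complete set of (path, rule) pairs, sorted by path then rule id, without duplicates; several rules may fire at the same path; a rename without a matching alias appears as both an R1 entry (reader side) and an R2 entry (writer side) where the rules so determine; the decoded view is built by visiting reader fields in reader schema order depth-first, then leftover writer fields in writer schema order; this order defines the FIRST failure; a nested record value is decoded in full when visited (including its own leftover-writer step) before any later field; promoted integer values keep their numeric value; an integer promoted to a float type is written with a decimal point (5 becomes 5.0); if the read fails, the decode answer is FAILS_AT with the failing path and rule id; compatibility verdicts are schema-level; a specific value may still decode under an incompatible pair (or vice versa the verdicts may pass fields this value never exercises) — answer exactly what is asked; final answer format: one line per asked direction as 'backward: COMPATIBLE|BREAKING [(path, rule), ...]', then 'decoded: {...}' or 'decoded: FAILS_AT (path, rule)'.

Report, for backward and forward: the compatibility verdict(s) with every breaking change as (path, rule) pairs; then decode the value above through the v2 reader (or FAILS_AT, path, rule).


backward: BREAKING [(attempts, R2), (factor, R1), (tags, R1), (tier, R1)]; forward: BREAKING [(attempts, R1), (attrs, R1), (factor, R2), (tier, R1), (tier, R5)]; decoded: FAILS_AT (factor, R1)

in Order below, arrows point writer -> reader
backward for Order (reader v2, writer v1):
  tier: Channel -> Channel, writer optional; from tier
  tags: list<float64> -> list<float64>, writer optional; from attrs
  enabled: bool -> bool, writer required; from enabled
  country: string -> string, writer required; from country
  primary: bool -> bool, writer required; from primary
  no writer field matches reader factor
  writer field attempts has no reader counterpart
  violation R2 at attempts
  violation R1 at factor
  violation R1 at tags
  violation R1 at tier
  backward on Order therefore BREAKING (4)
forward for Order (reader v1, writer v2):
  tier: Channel -> Channel, writer optional; from tier
  attrs: list<float64> -> list<float64>, writer optional; from tags
  no writer field matches reader attempts
  enabled: bool -> bool, writer required; from enabled
  country: string -> string, writer required; from country
  primary: bool -> bool, writer required; from primary
  writer field factor has no reader counterpart
  violation R1 at attempts
  violation R1 at attrs
  violation R2 at factor
  violation R1 at tier
  violation R5 at tier
  forward on Order therefore BREAKING (5)
decode (reader v2):
  tier := "HELD"
  tags := [-0.5] (from writer attrs)
  enabled := true
  country := "kappa"
  primary := false
  read fails at factor under R1 (no fill)
  => FAILS_AT (factor, R1)


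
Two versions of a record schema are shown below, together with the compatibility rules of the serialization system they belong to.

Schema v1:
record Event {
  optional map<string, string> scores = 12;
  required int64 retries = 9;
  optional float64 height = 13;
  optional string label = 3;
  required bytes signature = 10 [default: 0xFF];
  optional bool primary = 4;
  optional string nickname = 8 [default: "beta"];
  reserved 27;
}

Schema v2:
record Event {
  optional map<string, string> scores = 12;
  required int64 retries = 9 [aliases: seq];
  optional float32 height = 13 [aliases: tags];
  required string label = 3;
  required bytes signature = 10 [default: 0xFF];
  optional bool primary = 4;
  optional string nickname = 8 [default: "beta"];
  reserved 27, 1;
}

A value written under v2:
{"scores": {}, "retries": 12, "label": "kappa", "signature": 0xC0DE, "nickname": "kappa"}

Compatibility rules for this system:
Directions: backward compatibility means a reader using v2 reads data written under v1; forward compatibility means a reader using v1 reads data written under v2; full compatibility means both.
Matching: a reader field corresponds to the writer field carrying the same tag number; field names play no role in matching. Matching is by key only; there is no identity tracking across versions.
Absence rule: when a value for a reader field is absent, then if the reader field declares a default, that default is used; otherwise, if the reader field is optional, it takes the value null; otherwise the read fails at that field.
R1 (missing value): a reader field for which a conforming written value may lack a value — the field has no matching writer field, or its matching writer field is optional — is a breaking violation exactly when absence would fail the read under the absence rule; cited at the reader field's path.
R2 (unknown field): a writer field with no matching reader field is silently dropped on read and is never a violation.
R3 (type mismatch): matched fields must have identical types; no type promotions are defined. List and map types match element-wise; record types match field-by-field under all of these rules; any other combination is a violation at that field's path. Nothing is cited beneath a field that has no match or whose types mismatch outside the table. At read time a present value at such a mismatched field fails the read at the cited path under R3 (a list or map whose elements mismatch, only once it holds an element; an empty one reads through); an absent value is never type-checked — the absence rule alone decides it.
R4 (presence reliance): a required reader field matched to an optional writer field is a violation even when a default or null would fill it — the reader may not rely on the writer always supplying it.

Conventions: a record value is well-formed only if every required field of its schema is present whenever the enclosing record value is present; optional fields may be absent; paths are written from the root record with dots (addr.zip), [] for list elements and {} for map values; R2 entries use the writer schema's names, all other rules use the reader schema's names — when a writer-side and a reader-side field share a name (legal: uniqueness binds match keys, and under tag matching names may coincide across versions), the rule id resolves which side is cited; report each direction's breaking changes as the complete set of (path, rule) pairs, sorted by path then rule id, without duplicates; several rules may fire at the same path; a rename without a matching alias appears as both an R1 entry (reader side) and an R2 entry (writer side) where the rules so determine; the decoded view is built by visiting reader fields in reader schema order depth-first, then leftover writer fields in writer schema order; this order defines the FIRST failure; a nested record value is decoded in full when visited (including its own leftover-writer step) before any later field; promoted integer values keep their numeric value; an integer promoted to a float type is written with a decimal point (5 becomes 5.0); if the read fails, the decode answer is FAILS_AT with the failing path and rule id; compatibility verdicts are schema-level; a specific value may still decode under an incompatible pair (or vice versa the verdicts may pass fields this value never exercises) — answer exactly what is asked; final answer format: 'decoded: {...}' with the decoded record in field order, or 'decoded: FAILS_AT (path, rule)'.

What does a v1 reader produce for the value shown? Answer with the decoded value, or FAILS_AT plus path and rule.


each type pair in Event: writer, then reader
decode walk for Event under reader schema v1:
  scores := {}
  retries := 12
  height := null (absent, optional -> null)
  label := "kappa"
  signature := 0xC0DE
  primary := null (absent, optional -> null)
  nickname := "kappa"
  => decoded: {"scores": {}, "retries": 12, "height": null, "label": "kappa", "signature": 0xC0DE, "primary": null, "nickname": "kappa"}
remaining Event differences; none change what is asked:
  field height in record Event: type float64 changed to float32 -> schema-level compatibility only; this Event value's decode is unchanged
  field label in record Event: optional changed to required -> schema-level compatibility only; this Event value's decode is unchanged

decoded: {"scores": {}, "retries": 12, "height": null, "label": "kappa", "signature": 0xC0DE, "primary": null, "nickname": "kappa"}
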